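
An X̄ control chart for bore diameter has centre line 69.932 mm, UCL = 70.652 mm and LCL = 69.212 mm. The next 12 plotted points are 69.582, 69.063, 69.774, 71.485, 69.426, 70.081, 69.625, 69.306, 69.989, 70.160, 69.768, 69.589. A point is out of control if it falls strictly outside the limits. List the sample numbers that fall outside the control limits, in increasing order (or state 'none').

2, 4

Compare each point to [69.212, 70.652]: sample 2 = 69.063 < LCL; sample 4 = 71.485 > UCL.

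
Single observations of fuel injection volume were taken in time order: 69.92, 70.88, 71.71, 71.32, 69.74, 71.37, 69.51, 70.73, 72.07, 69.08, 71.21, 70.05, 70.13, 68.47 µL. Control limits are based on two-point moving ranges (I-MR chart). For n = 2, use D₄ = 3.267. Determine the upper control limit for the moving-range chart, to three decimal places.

Moving ranges: 0.96, 0.83, 0.39, 1.58, 1.63, 1.86, 1.22, 1.34, 2.99, 2.13, 1.16, 0.08, 1.66; M̄R̄ = 17.8300 / 13 = 1.3715
UCL_MR = D₄·M̄R̄ = 3.267 × 1.3715 = 4.4808

4.481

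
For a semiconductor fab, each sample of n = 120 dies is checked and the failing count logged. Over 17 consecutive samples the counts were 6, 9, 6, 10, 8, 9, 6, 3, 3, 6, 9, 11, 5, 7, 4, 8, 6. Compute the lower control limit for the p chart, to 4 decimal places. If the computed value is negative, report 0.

0.0000

p̄ = Σdᵢ / (k·n) = 116 / (17 × 120) = 0.05686
LCL = p̄ − 3·√(p̄(1−p̄)/n) = 0.05686 − 3 × 0.02114 = -0.00656 → 0 (negative, so LCL = 0)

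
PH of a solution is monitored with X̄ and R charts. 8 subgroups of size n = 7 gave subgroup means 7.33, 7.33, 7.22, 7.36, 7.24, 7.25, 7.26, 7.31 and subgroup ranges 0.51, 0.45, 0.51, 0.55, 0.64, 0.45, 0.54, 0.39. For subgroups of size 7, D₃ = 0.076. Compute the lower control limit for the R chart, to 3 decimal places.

0.038

R̄ = (0.51 + 0.45 + 0.51 + 0.55 + 0.64 + 0.45 + 0.54 + 0.39) / 8 = 4.0400 / 8 = 0.5050
LCL_R = D₃·R̄ = 0.076 × 0.5050 = 0.0384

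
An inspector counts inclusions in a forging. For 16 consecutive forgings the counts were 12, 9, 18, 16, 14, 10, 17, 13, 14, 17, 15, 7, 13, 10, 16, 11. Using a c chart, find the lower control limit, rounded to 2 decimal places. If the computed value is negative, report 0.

2.33

c̄ = (12 + 9 + 18 + 16 + 14 + 10 + 17 + 13 + 14 + 17 + 15 + 7 + 13 + 10 + 16 + 11) / 16 = 212 / 16 = 13.2500
LCL = c̄ − 3√c̄ = 13.2500 − 3 × 3.6401 = 2.3298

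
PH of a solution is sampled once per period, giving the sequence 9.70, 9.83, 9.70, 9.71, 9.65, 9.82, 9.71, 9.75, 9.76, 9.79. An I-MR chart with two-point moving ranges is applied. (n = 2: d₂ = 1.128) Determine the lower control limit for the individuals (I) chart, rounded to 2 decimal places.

9.54

X̄ = (9.70 + 9.83 + 9.70 + 9.71 + 9.65 + 9.82 + 9.71 + 9.75 + 9.76 + 9.79) / 10 = 9.7420
Moving ranges: 0.13, 0.13, 0.01, 0.06, 0.17, 0.11, 0.04, 0.01, 0.03; M̄R̄ = 0.6900 / 9 = 0.0767
LCL = X̄ − 3·M̄R̄/d₂ = 9.7420 − 3 × 0.0767 / 1.128 = 9.5381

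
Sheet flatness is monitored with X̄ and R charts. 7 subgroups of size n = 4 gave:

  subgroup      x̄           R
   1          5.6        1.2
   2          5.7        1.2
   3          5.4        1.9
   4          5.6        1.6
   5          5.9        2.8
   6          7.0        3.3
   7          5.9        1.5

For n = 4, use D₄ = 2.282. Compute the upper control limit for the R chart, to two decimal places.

4.40

R̄ = (1.2 + 1.2 + 1.9 + 1.6 + 2.8 + 3.3 + 1.5) / 7 = 13.5000 / 7 = 1.9286
UCL_R = D₄·R̄ = 2.282 × 1.9286 = 4.4010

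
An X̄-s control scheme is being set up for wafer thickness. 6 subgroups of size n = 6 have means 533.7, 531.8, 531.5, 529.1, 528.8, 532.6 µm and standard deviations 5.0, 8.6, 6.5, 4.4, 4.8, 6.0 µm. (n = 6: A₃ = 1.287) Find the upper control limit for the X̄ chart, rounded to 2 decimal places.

538.82

X̄̄ = (533.7 + 531.8 + 531.5 + 529.1 + 528.8 + 532.6) / 6 = 531.2500
s̄ = (5.0 + 8.6 + 6.5 + 4.4 + 4.8 + 6.0) / 6 = 5.8833
UCL = X̄̄ + A₃·s̄ = 531.2500 + 1.287 × 5.8833 = 538.8219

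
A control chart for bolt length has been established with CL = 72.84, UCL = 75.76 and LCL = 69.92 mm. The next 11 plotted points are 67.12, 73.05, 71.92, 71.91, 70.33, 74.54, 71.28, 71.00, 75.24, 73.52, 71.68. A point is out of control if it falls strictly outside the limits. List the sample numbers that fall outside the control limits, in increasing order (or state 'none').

1

Compare each point to [69.92, 75.76]: sample 1 = 67.12 < LCL.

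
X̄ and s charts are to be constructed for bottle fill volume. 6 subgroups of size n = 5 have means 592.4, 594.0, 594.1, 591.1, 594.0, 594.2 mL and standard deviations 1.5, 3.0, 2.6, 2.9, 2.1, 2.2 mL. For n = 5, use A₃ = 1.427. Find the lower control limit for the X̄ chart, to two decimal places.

X̄̄ = (592.4 + 594.0 + 594.1 + 591.1 + 594.0 + 594.2) / 6 = 593.3000
s̄ = (1.5 + 3.0 + 2.6 + 2.9 + 2.1 + 2.2) / 6 = 2.3833
LCL = X̄̄ − A₃·s̄ = 593.3000 − 1.427 × 2.3833 = 589.8990

589.90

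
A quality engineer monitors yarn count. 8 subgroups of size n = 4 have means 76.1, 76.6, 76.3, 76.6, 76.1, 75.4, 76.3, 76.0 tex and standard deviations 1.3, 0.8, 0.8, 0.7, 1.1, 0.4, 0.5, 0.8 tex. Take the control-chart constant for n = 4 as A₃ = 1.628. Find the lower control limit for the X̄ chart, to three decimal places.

X̄̄ = (76.1 + 76.6 + 76.3 + 76.6 + 76.1 + 75.4 + 76.3 + 76.0) / 8 = 76.1750
s̄ = (1.3 + 0.8 + 0.8 + 0.7 + 1.1 + 0.4 + 0.5 + 0.8) / 8 = 0.8000
LCL = X̄̄ − A₃·s̄ = 76.1750 − 1.628 × 0.8000 = 74.8726

74.873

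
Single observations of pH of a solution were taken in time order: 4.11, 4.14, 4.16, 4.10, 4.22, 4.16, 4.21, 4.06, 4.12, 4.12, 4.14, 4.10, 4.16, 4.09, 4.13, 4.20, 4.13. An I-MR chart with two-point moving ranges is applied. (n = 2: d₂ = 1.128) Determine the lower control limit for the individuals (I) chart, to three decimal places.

3.985

X̄ = (4.11 + 4.14 + 4.16 + 4.10 + 4.22 + 4.16 + 4.21 + 4.06 + 4.12 + 4.12 + 4.14 + 4.10 + 4.16 + 4.09 + 4.13 + 4.20 + 4.13) / 17 = 4.1382
Moving ranges: 0.03, 0.02, 0.06, 0.12, 0.06, 0.05, 0.15, 0.06, 0.00, 0.02, 0.04, 0.06, 0.07, 0.04, 0.07, 0.07; M̄R̄ = 0.9200 / 16 = 0.0575
LCL = X̄ − 3·M̄R̄/d₂ = 4.1382 − 3 × 0.0575 / 1.128 = 3.9853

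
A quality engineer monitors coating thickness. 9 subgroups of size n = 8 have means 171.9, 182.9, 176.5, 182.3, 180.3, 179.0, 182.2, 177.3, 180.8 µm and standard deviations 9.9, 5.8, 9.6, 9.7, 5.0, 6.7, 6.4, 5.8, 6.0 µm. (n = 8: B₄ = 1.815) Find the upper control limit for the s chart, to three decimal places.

13.088

s̄ = (9.9 + 5.8 + 9.6 + 9.7 + 5.0 + 6.7 + 6.4 + 5.8 + 6.0) / 9 = 7.2111
UCL_s = B₄·s̄ = 1.815 × 7.2111 = 13.0882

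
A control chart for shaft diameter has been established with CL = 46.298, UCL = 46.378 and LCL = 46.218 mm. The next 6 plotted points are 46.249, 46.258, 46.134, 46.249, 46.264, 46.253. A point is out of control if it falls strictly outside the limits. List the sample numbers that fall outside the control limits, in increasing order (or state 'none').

Compare each point to [46.218, 46.378]: sample 3 = 46.134 < LCL.

3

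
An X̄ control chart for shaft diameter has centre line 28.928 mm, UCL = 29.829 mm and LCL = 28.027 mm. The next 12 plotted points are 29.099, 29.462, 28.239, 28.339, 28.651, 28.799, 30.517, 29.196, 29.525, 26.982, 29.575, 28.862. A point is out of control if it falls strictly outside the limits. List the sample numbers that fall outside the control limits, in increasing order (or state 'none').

7, 10

Compare each point to [28.027, 29.829]: sample 7 = 30.517 > UCL; sample 10 = 26.982 < LCL.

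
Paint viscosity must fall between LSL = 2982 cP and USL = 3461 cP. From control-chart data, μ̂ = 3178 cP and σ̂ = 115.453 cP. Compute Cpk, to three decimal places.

0.566

Cpu = (USL − μ̂) / (3σ̂) = (3461 − 3178) / (3 × 115.453) = 0.8171; Cpl = (μ̂ − LSL) / (3σ̂) = (3178 − 2982) / (3 × 115.453) = 0.5659; Cpk = min(Cpu, Cpl) = 0.5659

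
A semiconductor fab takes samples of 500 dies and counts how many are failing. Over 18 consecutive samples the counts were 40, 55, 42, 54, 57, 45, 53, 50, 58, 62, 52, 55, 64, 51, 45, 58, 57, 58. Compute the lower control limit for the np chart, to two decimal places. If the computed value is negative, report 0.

32.44

p̄ = Σdᵢ / (k·n) = 956 / (18 × 500) = 0.10622
LCL = np̄ − 3·√(np̄(1−p̄)) = 53.1111 − 3 × 6.8898 = 32.4417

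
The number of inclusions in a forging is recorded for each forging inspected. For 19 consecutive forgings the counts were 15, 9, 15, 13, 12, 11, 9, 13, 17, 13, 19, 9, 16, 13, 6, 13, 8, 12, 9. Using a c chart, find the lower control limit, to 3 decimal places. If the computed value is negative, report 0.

c̄ = (15 + 9 + 15 + 13 + 12 + 11 + 9 + 13 + 17 + 13 + 19 + 9 + 16 + 13 + 6 + 13 + 8 + 12 + 9) / 19 = 232 / 19 = 12.2105
LCL = c̄ − 3√c̄ = 12.2105 − 3 × 3.4944 = 1.7275

1.727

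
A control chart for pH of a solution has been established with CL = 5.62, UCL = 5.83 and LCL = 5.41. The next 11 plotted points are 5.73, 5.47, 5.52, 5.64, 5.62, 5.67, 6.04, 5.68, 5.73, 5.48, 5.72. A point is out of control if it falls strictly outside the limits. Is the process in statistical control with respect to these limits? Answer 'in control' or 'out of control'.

Compare each point to [5.41, 5.83]: sample 7 = 6.04 > UCL.

out of control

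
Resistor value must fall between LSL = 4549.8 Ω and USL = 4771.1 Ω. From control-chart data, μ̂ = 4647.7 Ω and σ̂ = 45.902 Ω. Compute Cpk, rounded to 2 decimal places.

0.71

Cpu = (USL − μ̂) / (3σ̂) = (4771.1 − 4647.7) / (3 × 45.902) = 0.8961; Cpl = (μ̂ − LSL) / (3σ̂) = (4647.7 − 4549.8) / (3 × 45.902) = 0.7109; Cpk = min(Cpu, Cpl) = 0.7109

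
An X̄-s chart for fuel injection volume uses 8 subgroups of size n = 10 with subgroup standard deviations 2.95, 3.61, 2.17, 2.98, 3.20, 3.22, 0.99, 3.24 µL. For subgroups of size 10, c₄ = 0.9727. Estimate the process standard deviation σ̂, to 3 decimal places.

s̄ = (2.95 + 3.61 + 2.17 + 2.98 + 3.20 + 3.22 + 0.99 + 3.24) / 8 = 2.7950
σ̂ = s̄ / c₄ = 2.7950 / 0.9727 = 2.8734

2.873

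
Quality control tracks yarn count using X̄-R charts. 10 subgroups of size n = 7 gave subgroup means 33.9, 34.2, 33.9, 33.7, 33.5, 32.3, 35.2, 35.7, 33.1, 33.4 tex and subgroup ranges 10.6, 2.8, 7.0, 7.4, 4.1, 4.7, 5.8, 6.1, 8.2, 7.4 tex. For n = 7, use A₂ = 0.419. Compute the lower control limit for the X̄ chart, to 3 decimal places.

X̄̄ = (33.9 + 34.2 + 33.9 + 33.7 + 33.5 + 32.3 + 35.2 + 35.7 + 33.1 + 33.4) / 10 = 338.9000 / 10 = 33.8900
R̄ = (10.6 + 2.8 + 7.0 + 7.4 + 4.1 + 4.7 + 5.8 + 6.1 + 8.2 + 7.4) / 10 = 64.1000 / 10 = 6.4100
LCL = X̄̄ − A₂·R̄ = 33.8900 − 0.419 × 6.4100 = 31.2042

31.204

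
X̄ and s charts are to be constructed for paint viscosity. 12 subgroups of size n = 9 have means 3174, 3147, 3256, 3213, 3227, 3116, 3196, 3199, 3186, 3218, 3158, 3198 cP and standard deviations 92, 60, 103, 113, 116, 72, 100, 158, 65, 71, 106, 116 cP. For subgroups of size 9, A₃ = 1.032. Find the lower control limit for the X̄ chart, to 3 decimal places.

3089.875

X̄̄ = (3174 + 3147 + 3256 + 3213 + 3227 + 3116 + 3196 + 3199 + 3186 + 3218 + 3158 + 3198) / 12 = 3190.6667
s̄ = (92 + 60 + 103 + 113 + 116 + 72 + 100 + 158 + 65 + 71 + 106 + 116) / 12 = 97.6667
LCL = X̄̄ − A₃·s̄ = 3190.6667 − 1.032 × 97.6667 = 3089.8747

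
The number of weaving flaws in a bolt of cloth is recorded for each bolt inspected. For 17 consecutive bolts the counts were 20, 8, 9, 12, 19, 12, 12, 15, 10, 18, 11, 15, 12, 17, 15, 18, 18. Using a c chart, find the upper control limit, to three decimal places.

c̄ = (20 + 8 + 9 + 12 + 19 + 12 + 12 + 15 + 10 + 18 + 11 + 15 + 12 + 17 + 15 + 18 + 18) / 17 = 241 / 17 = 14.1765
UCL = c̄ + 3√c̄ = 14.1765 + 3 × √14.1765 = 14.1765 + 3 × 3.7652 = 25.4720

25.472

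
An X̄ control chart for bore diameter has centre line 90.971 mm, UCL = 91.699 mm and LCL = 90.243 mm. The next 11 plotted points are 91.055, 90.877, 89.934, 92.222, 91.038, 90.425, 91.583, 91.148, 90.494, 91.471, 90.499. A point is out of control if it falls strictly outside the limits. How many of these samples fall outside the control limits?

Compare each point to [90.243, 91.699]: sample 3 = 89.934 < LCL; sample 4 = 92.222 > UCL.

2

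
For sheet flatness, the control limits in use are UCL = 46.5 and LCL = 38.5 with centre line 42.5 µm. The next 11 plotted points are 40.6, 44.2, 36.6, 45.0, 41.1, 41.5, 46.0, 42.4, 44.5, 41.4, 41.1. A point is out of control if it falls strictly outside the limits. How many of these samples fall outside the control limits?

Compare each point to [38.5, 46.5]: sample 3 = 36.6 < LCL.

1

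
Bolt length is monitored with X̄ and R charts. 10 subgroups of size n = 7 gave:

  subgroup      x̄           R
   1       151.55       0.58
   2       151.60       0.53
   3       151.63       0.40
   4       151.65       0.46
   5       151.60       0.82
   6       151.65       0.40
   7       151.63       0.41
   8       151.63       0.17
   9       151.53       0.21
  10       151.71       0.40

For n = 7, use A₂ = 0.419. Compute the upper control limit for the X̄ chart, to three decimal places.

X̄̄ = (151.55 + 151.60 + 151.63 + 151.65 + 151.60 + 151.65 + 151.63 + 151.63 + 151.53 + 151.71) / 10 = 1516.1800 / 10 = 151.6180
R̄ = (0.58 + 0.53 + 0.40 + 0.46 + 0.82 + 0.40 + 0.41 + 0.17 + 0.21 + 0.40) / 10 = 4.3800 / 10 = 0.4380
UCL = X̄̄ + A₂·R̄ = 151.6180 + 0.419 × 0.4380 = 151.8015

151.802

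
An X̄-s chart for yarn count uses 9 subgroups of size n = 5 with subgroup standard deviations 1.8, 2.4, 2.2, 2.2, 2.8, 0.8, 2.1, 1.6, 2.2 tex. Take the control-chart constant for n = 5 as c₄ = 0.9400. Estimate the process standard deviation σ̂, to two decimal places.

2.14

s̄ = (1.8 + 2.4 + 2.2 + 2.2 + 2.8 + 0.8 + 2.1 + 1.6 + 2.2) / 9 = 2.0111
σ̂ = s̄ / c₄ = 2.0111 / 0.9400 = 2.1395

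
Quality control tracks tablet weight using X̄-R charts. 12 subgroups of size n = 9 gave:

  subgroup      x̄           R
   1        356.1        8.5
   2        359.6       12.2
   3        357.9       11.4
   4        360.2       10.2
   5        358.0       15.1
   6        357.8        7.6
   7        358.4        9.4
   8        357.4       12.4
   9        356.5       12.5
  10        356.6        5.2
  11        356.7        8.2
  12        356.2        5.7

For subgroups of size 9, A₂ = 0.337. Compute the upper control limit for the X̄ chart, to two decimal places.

360.94

X̄̄ = (356.1 + 359.6 + 357.9 + 360.2 + 358.0 + 357.8 + 358.4 + 357.4 + 356.5 + 356.6 + 356.7 + 356.2) / 12 = 4291.4000 / 12 = 357.6167
R̄ = (8.5 + 12.2 + 11.4 + 10.2 + 15.1 + 7.6 + 9.4 + 12.4 + 12.5 + 5.2 + 8.2 + 5.7) / 12 = 118.4000 / 12 = 9.8667
UCL = X̄̄ + A₂·R̄ = 357.6167 + 0.337 × 9.8667 = 360.9417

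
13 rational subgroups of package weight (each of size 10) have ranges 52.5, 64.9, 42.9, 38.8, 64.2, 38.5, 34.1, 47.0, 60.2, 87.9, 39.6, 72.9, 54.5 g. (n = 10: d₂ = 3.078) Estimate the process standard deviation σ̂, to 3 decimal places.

17.444

R̄ = (52.5 + 64.9 + 42.9 + 38.8 + 64.2 + 38.5 + 34.1 + 47.0 + 60.2 + 87.9 + 39.6 + 72.9 + 54.5) / 13 = 53.6923
σ̂ = R̄ / d₂ = 53.6923 / 3.078 = 17.4439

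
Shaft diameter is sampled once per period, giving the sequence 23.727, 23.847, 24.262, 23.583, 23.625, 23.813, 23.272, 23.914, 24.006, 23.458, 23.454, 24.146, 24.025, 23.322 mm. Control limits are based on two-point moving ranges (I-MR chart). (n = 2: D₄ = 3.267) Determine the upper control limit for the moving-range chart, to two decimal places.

1.20

Moving ranges: 0.120, 0.415, 0.679, 0.042, 0.188, 0.541, 0.642, 0.092, 0.548, 0.004, 0.692, 0.121, 0.703; M̄R̄ = 4.7870 / 13 = 0.3682
UCL_MR = D₄·M̄R̄ = 3.267 × 0.3682 = 1.2030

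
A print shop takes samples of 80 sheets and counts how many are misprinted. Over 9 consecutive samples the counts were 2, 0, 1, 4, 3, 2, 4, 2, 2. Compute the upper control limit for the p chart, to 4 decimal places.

p̄ = Σdᵢ / (k·n) = 20 / (9 × 80) = 0.02778
UCL = p̄ + 3·√(p̄(1−p̄)/n) = 0.02778 + 3 × √(0.02778×0.97222/80) = 0.02778 + 3 × 0.01837 = 0.08290

0.0829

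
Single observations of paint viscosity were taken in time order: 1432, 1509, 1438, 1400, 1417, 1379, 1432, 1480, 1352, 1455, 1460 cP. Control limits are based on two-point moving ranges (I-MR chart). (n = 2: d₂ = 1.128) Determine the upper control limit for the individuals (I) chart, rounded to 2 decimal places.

X̄ = (1432 + 1509 + 1438 + 1400 + 1417 + 1379 + 1432 + 1480 + 1352 + 1455 + 1460) / 11 = 1432.1818
Moving ranges: 77, 71, 38, 17, 38, 53, 48, 128, 103, 5; M̄R̄ = 578.0000 / 10 = 57.8000
UCL = X̄ + 3·M̄R̄/d₂ = 1432.1818 + 3 × 57.8000 / 1.128 = 1585.9052

1585.91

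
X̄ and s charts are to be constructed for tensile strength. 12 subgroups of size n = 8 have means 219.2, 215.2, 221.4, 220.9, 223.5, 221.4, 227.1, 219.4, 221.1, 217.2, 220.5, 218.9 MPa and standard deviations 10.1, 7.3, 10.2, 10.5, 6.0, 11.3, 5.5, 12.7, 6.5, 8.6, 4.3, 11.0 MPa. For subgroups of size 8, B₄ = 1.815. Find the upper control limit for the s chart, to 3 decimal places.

s̄ = (10.1 + 7.3 + 10.2 + 10.5 + 6.0 + 11.3 + 5.5 + 12.7 + 6.5 + 8.6 + 4.3 + 11.0) / 12 = 8.6667
UCL_s = B₄·s̄ = 1.815 × 8.6667 = 15.7300

15.730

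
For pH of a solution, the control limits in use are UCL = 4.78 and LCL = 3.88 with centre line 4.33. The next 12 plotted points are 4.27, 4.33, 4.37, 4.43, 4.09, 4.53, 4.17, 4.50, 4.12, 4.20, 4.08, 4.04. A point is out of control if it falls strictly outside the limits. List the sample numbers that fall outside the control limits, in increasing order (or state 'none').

none

All 12 points lie within [3.88, 4.78].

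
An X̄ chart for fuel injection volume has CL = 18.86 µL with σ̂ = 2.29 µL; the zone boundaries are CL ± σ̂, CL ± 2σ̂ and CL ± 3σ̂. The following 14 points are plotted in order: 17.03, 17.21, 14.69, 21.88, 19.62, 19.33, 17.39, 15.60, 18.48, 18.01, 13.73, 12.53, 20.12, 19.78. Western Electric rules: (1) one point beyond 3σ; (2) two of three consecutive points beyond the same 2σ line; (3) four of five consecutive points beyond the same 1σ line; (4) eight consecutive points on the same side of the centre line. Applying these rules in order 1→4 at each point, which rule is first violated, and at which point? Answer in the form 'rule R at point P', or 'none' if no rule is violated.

Zone of each point (C = within 1σ̂, B = 1σ̂–2σ̂, A = 2σ̂–3σ̂, * = beyond 3σ̂; sign = side of CL): 1:-C, 2:-C, 3:-B, 4:+B, 5:+C, 6:+C, 7:-C, 8:-B, 9:-C, 10:-C, 11:-A, 12:-A, 13:+C, 14:+C
Rule 2 (two of three consecutive points beyond the same 2σ limit) is satisfied at point 12.

rule 2 at point 12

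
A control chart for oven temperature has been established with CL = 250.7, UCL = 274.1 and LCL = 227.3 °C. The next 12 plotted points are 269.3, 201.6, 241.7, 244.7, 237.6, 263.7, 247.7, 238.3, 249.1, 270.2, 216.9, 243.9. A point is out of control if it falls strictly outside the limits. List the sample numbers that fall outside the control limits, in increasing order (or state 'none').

2, 11

Compare each point to [227.3, 274.1]: sample 2 = 201.6 < LCL; sample 11 = 216.9 < LCL.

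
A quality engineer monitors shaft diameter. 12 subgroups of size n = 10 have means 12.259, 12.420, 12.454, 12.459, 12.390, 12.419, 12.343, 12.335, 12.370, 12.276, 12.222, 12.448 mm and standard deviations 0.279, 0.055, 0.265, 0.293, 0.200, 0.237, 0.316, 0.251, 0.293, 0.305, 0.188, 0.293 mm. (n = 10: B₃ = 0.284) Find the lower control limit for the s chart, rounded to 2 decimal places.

0.07

s̄ = (0.279 + 0.055 + 0.265 + 0.293 + 0.200 + 0.237 + 0.316 + 0.251 + 0.293 + 0.305 + 0.188 + 0.293) / 12 = 0.2479
LCL_s = B₃·s̄ = 0.284 × 0.2479 = 0.0704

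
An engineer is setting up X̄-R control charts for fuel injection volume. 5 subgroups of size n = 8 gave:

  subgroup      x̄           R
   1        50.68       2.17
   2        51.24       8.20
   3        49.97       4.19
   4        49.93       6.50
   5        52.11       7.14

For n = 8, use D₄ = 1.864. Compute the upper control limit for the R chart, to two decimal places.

R̄ = (2.17 + 8.20 + 4.19 + 6.50 + 7.14) / 5 = 28.2000 / 5 = 5.6400
UCL_R = D₄·R̄ = 1.864 × 5.6400 = 10.5130

10.51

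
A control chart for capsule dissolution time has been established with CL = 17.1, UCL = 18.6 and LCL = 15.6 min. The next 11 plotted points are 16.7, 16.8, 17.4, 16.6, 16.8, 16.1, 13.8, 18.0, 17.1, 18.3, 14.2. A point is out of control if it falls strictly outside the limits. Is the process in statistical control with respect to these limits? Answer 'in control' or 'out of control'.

out of control

Compare each point to [15.6, 18.6]: sample 7 = 13.8 < LCL; sample 11 = 14.2 < LCL.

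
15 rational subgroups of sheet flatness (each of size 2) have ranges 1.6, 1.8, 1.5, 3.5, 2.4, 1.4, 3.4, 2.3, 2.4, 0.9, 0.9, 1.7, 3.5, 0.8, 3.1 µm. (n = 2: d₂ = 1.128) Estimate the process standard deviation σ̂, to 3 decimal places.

1.844

R̄ = (1.6 + 1.8 + 1.5 + 3.5 + 2.4 + 1.4 + 3.4 + 2.3 + 2.4 + 0.9 + 0.9 + 1.7 + 3.5 + 0.8 + 3.1) / 15 = 2.0800
σ̂ = R̄ / d₂ = 2.0800 / 1.128 = 1.8440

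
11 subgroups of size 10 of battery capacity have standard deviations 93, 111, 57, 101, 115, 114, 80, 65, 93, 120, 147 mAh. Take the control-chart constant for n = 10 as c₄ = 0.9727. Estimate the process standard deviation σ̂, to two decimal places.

s̄ = (93 + 111 + 57 + 101 + 115 + 114 + 80 + 65 + 93 + 120 + 147) / 11 = 99.6364
σ̂ = s̄ / c₄ = 99.6364 / 0.9727 = 102.4328

102.43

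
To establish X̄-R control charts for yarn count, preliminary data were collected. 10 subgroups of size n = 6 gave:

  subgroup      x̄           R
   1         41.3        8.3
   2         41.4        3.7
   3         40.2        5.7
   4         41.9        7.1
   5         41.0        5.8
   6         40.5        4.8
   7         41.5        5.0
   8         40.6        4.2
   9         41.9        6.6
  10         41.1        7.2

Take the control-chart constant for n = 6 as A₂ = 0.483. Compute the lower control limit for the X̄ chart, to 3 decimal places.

X̄̄ = (41.3 + 41.4 + 40.2 + 41.9 + 41.0 + 40.5 + 41.5 + 40.6 + 41.9 + 41.1) / 10 = 411.4000 / 10 = 41.1400
R̄ = (8.3 + 3.7 + 5.7 + 7.1 + 5.8 + 4.8 + 5.0 + 4.2 + 6.6 + 7.2) / 10 = 58.4000 / 10 = 5.8400
LCL = X̄̄ − A₂·R̄ = 41.1400 − 0.483 × 5.8400 = 38.3193

38.319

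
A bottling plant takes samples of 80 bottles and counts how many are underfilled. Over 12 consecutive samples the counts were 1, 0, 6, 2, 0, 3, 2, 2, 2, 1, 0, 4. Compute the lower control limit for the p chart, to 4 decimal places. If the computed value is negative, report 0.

p̄ = Σdᵢ / (k·n) = 23 / (12 × 80) = 0.02396
LCL = p̄ − 3·√(p̄(1−p̄)/n) = 0.02396 − 3 × 0.01710 = -0.02733 → 0 (negative, so LCL = 0)

0.0000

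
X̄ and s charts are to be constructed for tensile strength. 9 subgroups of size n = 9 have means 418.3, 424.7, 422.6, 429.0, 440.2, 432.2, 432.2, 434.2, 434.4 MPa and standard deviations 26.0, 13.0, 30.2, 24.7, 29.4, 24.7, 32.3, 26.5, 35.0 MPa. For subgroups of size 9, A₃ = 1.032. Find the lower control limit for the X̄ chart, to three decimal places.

402.029

X̄̄ = (418.3 + 424.7 + 422.6 + 429.0 + 440.2 + 432.2 + 432.2 + 434.2 + 434.4) / 9 = 429.7556
s̄ = (26.0 + 13.0 + 30.2 + 24.7 + 29.4 + 24.7 + 32.3 + 26.5 + 35.0) / 9 = 26.8667
LCL = X̄̄ − A₃·s̄ = 429.7556 − 1.032 × 26.8667 = 402.0292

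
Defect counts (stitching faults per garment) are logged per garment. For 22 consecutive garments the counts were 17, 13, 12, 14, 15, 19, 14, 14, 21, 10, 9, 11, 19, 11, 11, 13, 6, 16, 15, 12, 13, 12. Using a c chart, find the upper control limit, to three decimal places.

24.523

c̄ = (17 + 13 + 12 + 14 + 15 + 19 + 14 + 14 + 21 + 10 + 9 + 11 + 19 + 11 + 11 + 13 + 6 + 16 + 15 + 12 + 13 + 12) / 22 = 297 / 22 = 13.5000
UCL = c̄ + 3√c̄ = 13.5000 + 3 × √13.5000 = 13.5000 + 3 × 3.6742 = 24.5227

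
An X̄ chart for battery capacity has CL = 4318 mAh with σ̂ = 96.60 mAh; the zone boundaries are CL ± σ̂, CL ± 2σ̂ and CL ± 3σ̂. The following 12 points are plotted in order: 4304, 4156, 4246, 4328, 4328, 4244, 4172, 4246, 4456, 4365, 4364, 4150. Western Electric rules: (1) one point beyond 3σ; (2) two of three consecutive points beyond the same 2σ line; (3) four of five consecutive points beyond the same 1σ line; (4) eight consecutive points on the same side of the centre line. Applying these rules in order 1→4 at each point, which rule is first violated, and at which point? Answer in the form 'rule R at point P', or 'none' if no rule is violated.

Zone of each point (C = within 1σ̂, B = 1σ̂–2σ̂, A = 2σ̂–3σ̂, * = beyond 3σ̂; sign = side of CL): 1:-C, 2:-B, 3:-C, 4:+C, 5:+C, 6:-C, 7:-B, 8:-C, 9:+B, 10:+C, 11:+C, 12:-B
No rule fires across all 12 points.

none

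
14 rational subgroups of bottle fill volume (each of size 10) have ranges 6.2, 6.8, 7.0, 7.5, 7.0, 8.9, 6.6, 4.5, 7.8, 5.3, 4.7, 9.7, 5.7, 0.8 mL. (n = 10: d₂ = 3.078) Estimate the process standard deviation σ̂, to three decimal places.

R̄ = (6.2 + 6.8 + 7.0 + 7.5 + 7.0 + 8.9 + 6.6 + 4.5 + 7.8 + 5.3 + 4.7 + 9.7 + 5.7 + 0.8) / 14 = 6.3214
σ̂ = R̄ / d₂ = 6.3214 / 3.078 = 2.0537

2.054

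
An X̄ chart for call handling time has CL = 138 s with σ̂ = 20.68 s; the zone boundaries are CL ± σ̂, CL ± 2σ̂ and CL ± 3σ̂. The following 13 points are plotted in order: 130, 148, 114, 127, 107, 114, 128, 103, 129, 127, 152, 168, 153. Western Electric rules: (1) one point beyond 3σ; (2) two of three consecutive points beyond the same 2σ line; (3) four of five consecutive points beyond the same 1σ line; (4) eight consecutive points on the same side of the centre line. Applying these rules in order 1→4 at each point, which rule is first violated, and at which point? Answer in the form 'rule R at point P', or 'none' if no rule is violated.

Zone of each point (C = within 1σ̂, B = 1σ̂–2σ̂, A = 2σ̂–3σ̂, * = beyond 3σ̂; sign = side of CL): 1:-C, 2:+C, 3:-B, 4:-C, 5:-B, 6:-B, 7:-C, 8:-B, 9:-C, 10:-C, 11:+C, 12:+B, 13:+C
Rule 4 (eight consecutive points on the same side of the centre line) is satisfied at point 10.

rule 4 at point 10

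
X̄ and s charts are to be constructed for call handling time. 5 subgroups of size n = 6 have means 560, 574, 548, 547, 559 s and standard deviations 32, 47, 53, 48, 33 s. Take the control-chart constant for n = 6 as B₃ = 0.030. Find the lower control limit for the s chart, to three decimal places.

s̄ = (32 + 47 + 53 + 48 + 33) / 5 = 42.6000
LCL_s = B₃·s̄ = 0.030 × 42.6000 = 1.2780

1.278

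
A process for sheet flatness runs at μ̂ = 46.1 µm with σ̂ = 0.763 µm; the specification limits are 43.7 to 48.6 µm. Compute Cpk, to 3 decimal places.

Cpu = (USL − μ̂) / (3σ̂) = (48.6 − 46.1) / (3 × 0.763) = 1.0922; Cpl = (μ̂ − LSL) / (3σ̂) = (46.1 − 43.7) / (3 × 0.763) = 1.0485; Cpk = min(Cpu, Cpl) = 1.0485

1.048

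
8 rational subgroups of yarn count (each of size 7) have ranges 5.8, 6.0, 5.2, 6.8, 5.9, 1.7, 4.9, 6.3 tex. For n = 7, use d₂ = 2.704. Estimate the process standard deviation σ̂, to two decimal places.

1.97

R̄ = (5.8 + 6.0 + 5.2 + 6.8 + 5.9 + 1.7 + 4.9 + 6.3) / 8 = 5.3250
σ̂ = R̄ / d₂ = 5.3250 / 2.704 = 1.9693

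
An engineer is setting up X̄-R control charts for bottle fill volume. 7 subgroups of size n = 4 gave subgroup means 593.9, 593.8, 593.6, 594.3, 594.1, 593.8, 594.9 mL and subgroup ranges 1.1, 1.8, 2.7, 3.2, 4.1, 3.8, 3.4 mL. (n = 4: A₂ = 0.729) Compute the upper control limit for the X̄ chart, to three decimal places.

596.150

X̄̄ = (593.9 + 593.8 + 593.6 + 594.3 + 594.1 + 593.8 + 594.9) / 7 = 4158.4000 / 7 = 594.0571
R̄ = (1.1 + 1.8 + 2.7 + 3.2 + 4.1 + 3.8 + 3.4) / 7 = 20.1000 / 7 = 2.8714
UCL = X̄̄ + A₂·R̄ = 594.0571 + 0.729 × 2.8714 = 596.1504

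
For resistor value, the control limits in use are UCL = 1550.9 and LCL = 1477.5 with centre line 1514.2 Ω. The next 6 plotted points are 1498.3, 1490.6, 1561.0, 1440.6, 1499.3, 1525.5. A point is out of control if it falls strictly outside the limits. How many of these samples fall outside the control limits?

Compare each point to [1477.5, 1550.9]: sample 3 = 1561.0 > UCL; sample 4 = 1440.6 < LCL.

2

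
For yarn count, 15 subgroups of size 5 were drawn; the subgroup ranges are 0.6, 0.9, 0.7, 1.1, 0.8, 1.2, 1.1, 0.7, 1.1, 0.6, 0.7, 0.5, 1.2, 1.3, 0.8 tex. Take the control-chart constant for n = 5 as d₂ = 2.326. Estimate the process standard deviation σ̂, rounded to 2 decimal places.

0.38

R̄ = (0.6 + 0.9 + 0.7 + 1.1 + 0.8 + 1.2 + 1.1 + 0.7 + 1.1 + 0.6 + 0.7 + 0.5 + 1.2 + 1.3 + 0.8) / 15 = 0.8867
σ̂ = R̄ / d₂ = 0.8867 / 2.326 = 0.3812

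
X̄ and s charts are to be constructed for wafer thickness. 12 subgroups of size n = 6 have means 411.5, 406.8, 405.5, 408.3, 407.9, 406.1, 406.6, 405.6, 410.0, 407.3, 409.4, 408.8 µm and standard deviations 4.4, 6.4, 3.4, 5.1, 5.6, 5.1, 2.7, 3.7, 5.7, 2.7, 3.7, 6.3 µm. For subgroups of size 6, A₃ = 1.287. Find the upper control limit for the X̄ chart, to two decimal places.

X̄̄ = (411.5 + 406.8 + 405.5 + 408.3 + 407.9 + 406.1 + 406.6 + 405.6 + 410.0 + 407.3 + 409.4 + 408.8) / 12 = 407.8167
s̄ = (4.4 + 6.4 + 3.4 + 5.1 + 5.6 + 5.1 + 2.7 + 3.7 + 5.7 + 2.7 + 3.7 + 6.3) / 12 = 4.5667
UCL = X̄̄ + A₃·s̄ = 407.8167 + 1.287 × 4.5667 = 413.6940

413.69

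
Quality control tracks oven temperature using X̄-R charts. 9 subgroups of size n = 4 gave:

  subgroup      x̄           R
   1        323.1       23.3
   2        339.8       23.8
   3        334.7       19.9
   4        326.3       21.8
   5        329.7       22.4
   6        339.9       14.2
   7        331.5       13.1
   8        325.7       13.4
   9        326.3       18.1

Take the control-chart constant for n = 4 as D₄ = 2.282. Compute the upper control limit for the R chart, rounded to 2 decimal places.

43.10

R̄ = (23.3 + 23.8 + 19.9 + 21.8 + 22.4 + 14.2 + 13.1 + 13.4 + 18.1) / 9 = 170.0000 / 9 = 18.8889
UCL_R = D₄·R̄ = 2.282 × 18.8889 = 43.1044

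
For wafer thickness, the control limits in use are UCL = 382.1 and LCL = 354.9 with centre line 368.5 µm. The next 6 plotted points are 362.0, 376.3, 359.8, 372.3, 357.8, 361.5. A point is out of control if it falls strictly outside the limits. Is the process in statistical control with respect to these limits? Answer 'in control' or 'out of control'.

All 6 points lie within [354.9, 382.1].

in control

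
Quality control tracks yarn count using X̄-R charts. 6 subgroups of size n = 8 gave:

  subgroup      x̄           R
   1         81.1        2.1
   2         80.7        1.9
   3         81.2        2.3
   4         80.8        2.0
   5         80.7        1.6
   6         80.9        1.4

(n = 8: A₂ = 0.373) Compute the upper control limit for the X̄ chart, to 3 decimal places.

81.602

X̄̄ = (81.1 + 80.7 + 81.2 + 80.8 + 80.7 + 80.9) / 6 = 485.4000 / 6 = 80.9000
R̄ = (2.1 + 1.9 + 2.3 + 2.0 + 1.6 + 1.4) / 6 = 11.3000 / 6 = 1.8833
UCL = X̄̄ + A₂·R̄ = 80.9000 + 0.373 × 1.8833 = 81.6025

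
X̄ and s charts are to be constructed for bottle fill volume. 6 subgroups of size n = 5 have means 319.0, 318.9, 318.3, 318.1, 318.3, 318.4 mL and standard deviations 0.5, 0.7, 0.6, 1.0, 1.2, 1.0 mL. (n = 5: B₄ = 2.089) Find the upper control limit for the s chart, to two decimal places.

1.74

s̄ = (0.5 + 0.7 + 0.6 + 1.0 + 1.2 + 1.0) / 6 = 0.8333
UCL_s = B₄·s̄ = 2.089 × 0.8333 = 1.7408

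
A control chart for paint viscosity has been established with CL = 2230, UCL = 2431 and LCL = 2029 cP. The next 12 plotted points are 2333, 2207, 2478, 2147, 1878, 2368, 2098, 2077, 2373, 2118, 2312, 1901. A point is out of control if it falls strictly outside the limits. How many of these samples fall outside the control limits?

3

Compare each point to [2029, 2431]: sample 3 = 2478 > UCL; sample 5 = 1878 < LCL; sample 12 = 1901 < LCL.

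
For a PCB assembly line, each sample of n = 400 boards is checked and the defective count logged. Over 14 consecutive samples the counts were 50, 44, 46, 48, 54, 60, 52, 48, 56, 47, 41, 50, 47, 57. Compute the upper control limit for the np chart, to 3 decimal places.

69.843

p̄ = Σdᵢ / (k·n) = 700 / (14 × 400) = 0.12500
UCL = np̄ + 3·√(np̄(1−p̄)) = 50.0000 + 3 × √(50.0000×0.87500) = 50.0000 + 3 × 6.6144 = 69.8431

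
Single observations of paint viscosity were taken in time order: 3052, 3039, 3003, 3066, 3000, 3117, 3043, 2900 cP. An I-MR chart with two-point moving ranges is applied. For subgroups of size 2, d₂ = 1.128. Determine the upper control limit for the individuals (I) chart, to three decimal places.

X̄ = (3052 + 3039 + 3003 + 3066 + 3000 + 3117 + 3043 + 2900) / 8 = 3027.5000
Moving ranges: 13, 36, 63, 66, 117, 74, 143; M̄R̄ = 512.0000 / 7 = 73.1429
UCL = X̄ + 3·M̄R̄/d₂ = 3027.5000 + 3 × 73.1429 / 1.128 = 3222.0289

3222.029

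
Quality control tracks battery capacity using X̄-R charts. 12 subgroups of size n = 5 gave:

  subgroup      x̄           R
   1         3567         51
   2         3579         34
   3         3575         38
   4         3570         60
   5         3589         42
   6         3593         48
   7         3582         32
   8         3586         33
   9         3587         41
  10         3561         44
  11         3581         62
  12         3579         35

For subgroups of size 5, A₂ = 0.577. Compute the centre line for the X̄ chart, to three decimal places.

X̄̄ = (3567 + 3579 + 3575 + 3570 + 3589 + 3593 + 3582 + 3586 + 3587 + 3561 + 3581 + 3579) / 12 = 42949.0000 / 12 = 3579.0833
CL = X̄̄ = 3579.0833

3579.083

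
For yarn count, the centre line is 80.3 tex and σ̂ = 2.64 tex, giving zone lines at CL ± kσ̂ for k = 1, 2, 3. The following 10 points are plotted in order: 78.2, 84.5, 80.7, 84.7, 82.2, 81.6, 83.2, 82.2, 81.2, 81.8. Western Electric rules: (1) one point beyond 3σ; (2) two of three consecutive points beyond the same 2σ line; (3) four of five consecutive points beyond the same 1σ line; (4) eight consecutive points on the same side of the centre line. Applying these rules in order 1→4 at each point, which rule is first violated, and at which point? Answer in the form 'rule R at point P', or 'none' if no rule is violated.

rule 4 at point 9

Zone of each point (C = within 1σ̂, B = 1σ̂–2σ̂, A = 2σ̂–3σ̂, * = beyond 3σ̂; sign = side of CL): 1:-C, 2:+B, 3:+C, 4:+B, 5:+C, 6:+C, 7:+B, 8:+C, 9:+C, 10:+C
Rule 4 (eight consecutive points on the same side of the centre line) is satisfied at point 9.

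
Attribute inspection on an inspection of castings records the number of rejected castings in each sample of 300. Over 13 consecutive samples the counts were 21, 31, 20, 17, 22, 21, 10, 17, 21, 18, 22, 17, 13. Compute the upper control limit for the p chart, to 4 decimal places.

p̄ = Σdᵢ / (k·n) = 250 / (13 × 300) = 0.06410
UCL = p̄ + 3·√(p̄(1−p̄)/n) = 0.06410 + 3 × √(0.06410×0.93590/300) = 0.06410 + 3 × 0.01414 = 0.10653

0.1065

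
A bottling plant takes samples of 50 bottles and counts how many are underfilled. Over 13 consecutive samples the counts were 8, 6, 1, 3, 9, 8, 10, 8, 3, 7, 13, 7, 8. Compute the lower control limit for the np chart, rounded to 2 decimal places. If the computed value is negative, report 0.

p̄ = Σdᵢ / (k·n) = 91 / (13 × 50) = 0.14000
LCL = np̄ − 3·√(np̄(1−p̄)) = 7.0000 − 3 × 2.4536 = -0.3607 → 0 (negative, so LCL = 0)

0.00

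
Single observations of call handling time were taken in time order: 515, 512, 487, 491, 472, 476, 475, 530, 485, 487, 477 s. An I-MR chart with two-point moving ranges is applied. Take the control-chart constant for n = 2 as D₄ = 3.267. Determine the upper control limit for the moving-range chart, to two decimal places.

Moving ranges: 3, 25, 4, 19, 4, 1, 55, 45, 2, 10; M̄R̄ = 168.0000 / 10 = 16.8000
UCL_MR = D₄·M̄R̄ = 3.267 × 16.8000 = 54.8856

54.89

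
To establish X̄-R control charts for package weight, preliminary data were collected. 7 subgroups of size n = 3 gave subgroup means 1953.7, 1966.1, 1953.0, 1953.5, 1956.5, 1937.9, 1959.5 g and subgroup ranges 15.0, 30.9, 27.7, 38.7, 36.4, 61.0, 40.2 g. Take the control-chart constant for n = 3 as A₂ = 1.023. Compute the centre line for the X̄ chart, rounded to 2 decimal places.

X̄̄ = (1953.7 + 1966.1 + 1953.0 + 1953.5 + 1956.5 + 1937.9 + 1959.5) / 7 = 13680.2000 / 7 = 1954.3143
CL = X̄̄ = 1954.3143

1954.31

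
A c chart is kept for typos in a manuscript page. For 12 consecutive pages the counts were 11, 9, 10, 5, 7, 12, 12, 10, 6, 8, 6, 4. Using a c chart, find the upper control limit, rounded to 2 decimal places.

16.99

c̄ = (11 + 9 + 10 + 5 + 7 + 12 + 12 + 10 + 6 + 8 + 6 + 4) / 12 = 100 / 12 = 8.3333
UCL = c̄ + 3√c̄ = 8.3333 + 3 × √8.3333 = 8.3333 + 3 × 2.8868 = 16.9936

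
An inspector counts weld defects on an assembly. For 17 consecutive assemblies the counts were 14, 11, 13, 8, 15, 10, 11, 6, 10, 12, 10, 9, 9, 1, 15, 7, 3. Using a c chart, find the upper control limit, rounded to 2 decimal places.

c̄ = (14 + 11 + 13 + 8 + 15 + 10 + 11 + 6 + 10 + 12 + 10 + 9 + 9 + 1 + 15 + 7 + 3) / 17 = 164 / 17 = 9.6471
UCL = c̄ + 3√c̄ = 9.6471 + 3 × √9.6471 = 9.6471 + 3 × 3.1060 = 18.9650

18.96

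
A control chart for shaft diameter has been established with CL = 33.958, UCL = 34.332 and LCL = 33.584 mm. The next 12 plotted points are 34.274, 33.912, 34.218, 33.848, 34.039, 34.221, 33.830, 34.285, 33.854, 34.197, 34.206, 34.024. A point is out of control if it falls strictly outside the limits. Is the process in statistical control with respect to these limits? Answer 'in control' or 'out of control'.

in control

All 12 points lie within [33.584, 34.332].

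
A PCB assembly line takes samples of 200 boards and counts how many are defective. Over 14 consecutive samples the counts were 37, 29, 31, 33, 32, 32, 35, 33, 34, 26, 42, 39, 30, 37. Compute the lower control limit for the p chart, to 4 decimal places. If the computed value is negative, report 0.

p̄ = Σdᵢ / (k·n) = 470 / (14 × 200) = 0.16786
LCL = p̄ − 3·√(p̄(1−p̄)/n) = 0.16786 − 3 × 0.02643 = 0.08858

0.0886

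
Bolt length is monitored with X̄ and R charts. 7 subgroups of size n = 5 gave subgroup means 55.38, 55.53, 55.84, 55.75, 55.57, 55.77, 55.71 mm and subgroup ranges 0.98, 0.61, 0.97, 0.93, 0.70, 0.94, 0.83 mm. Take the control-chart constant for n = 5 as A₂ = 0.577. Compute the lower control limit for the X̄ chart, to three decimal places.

X̄̄ = (55.38 + 55.53 + 55.84 + 55.75 + 55.57 + 55.77 + 55.71) / 7 = 389.5500 / 7 = 55.6500
R̄ = (0.98 + 0.61 + 0.97 + 0.93 + 0.70 + 0.94 + 0.83) / 7 = 5.9600 / 7 = 0.8514
LCL = X̄̄ − A₂·R̄ = 55.6500 − 0.577 × 0.8514 = 55.1587

55.159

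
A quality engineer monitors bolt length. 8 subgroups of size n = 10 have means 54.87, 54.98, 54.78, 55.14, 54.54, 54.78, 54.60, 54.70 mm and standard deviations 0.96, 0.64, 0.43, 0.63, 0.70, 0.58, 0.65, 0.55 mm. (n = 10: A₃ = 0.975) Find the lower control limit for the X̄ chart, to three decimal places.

X̄̄ = (54.87 + 54.98 + 54.78 + 55.14 + 54.54 + 54.78 + 54.60 + 54.70) / 8 = 54.7987
s̄ = (0.96 + 0.64 + 0.43 + 0.63 + 0.70 + 0.58 + 0.65 + 0.55) / 8 = 0.6425
LCL = X̄̄ − A₃·s̄ = 54.7987 − 0.975 × 0.6425 = 54.1723

54.172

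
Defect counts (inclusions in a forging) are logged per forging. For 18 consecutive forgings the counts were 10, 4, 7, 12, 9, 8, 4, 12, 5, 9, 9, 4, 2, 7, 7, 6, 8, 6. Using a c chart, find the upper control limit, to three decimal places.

c̄ = (10 + 4 + 7 + 12 + 9 + 8 + 4 + 12 + 5 + 9 + 9 + 4 + 2 + 7 + 7 + 6 + 8 + 6) / 18 = 129 / 18 = 7.1667
UCL = c̄ + 3√c̄ = 7.1667 + 3 × √7.1667 = 7.1667 + 3 × 2.6771 = 15.1979

15.198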